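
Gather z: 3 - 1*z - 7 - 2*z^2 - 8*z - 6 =-2*z^2 - 9*z - 10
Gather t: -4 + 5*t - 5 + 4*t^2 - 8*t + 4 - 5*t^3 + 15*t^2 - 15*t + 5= -5*t^3 + 19*t^2 - 18*t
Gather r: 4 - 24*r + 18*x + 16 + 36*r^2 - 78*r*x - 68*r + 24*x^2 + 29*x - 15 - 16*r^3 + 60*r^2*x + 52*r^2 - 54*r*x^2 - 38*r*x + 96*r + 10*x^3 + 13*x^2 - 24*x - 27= -16*r^3 + r^2*(60*x + 88) + r*(-54*x^2 - 116*x + 4) + 10*x^3 + 37*x^2 + 23*x - 22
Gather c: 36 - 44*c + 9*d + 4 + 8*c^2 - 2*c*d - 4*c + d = 8*c^2 + c*(-2*d - 48) + 10*d + 40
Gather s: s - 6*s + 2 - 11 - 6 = -5*s - 15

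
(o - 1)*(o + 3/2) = o^2 + o/2 - 3/2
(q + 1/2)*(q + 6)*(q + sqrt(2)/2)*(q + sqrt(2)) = q^4 + 3*sqrt(2)*q^3/2 + 13*q^3/2 + 4*q^2 + 39*sqrt(2)*q^2/4 + 9*sqrt(2)*q/2 + 13*q/2 + 3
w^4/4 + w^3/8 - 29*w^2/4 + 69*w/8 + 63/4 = (w/4 + 1/4)*(w - 7/2)*(w - 3)*(w + 6)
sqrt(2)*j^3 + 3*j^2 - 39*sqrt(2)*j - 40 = (j - 4*sqrt(2))*(j + 5*sqrt(2))*(sqrt(2)*j + 1)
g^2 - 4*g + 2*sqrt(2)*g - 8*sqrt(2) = (g - 4)*(g + 2*sqrt(2))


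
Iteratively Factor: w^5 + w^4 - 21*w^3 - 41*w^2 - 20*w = (w + 1)*(w^4 - 21*w^2 - 20*w) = (w + 1)*(w + 4)*(w^3 - 4*w^2 - 5*w) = (w + 1)^2*(w + 4)*(w^2 - 5*w) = w*(w + 1)^2*(w + 4)*(w - 5)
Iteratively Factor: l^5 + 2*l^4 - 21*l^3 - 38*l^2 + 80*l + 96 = (l - 2)*(l^4 + 4*l^3 - 13*l^2 - 64*l - 48) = (l - 2)*(l + 1)*(l^3 + 3*l^2 - 16*l - 48) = (l - 2)*(l + 1)*(l + 4)*(l^2 - l - 12) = (l - 2)*(l + 1)*(l + 3)*(l + 4)*(l - 4)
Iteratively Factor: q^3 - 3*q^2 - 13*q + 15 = (q + 3)*(q^2 - 6*q + 5) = (q - 5)*(q + 3)*(q - 1)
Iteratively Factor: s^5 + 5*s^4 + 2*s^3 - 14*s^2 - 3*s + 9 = (s - 1)*(s^4 + 6*s^3 + 8*s^2 - 6*s - 9) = (s - 1)*(s + 3)*(s^3 + 3*s^2 - s - 3) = (s - 1)^2*(s + 3)*(s^2 + 4*s + 3) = (s - 1)^2*(s + 3)^2*(s + 1)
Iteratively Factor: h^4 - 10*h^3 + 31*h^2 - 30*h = (h - 2)*(h^3 - 8*h^2 + 15*h) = (h - 3)*(h - 2)*(h^2 - 5*h) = h*(h - 3)*(h - 2)*(h - 5)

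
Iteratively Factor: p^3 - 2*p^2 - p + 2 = (p - 2)*(p^2 - 1) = (p - 2)*(p + 1)*(p - 1)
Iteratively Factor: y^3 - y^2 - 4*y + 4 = (y - 1)*(y^2 - 4) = (y - 1)*(y + 2)*(y - 2)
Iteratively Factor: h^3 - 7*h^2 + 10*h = (h)*(h^2 - 7*h + 10) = h*(h - 2)*(h - 5)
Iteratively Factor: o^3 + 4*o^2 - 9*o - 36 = (o - 3)*(o^2 + 7*o + 12) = (o - 3)*(o + 4)*(o + 3)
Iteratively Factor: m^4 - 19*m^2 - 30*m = (m)*(m^3 - 19*m - 30) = m*(m + 3)*(m^2 - 3*m - 10) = m*(m - 5)*(m + 3)*(m + 2)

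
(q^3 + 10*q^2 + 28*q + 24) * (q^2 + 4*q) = q^5 + 14*q^4 + 68*q^3 + 136*q^2 + 96*q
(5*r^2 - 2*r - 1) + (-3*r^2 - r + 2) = 2*r^2 - 3*r + 1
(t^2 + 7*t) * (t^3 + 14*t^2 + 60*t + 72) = t^5 + 21*t^4 + 158*t^3 + 492*t^2 + 504*t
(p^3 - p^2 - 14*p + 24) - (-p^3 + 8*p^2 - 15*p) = 2*p^3 - 9*p^2 + p + 24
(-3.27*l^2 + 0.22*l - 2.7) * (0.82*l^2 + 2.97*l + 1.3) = -2.6814*l^4 - 9.5315*l^3 - 5.8116*l^2 - 7.733*l - 3.51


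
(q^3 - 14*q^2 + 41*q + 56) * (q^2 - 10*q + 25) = q^5 - 24*q^4 + 206*q^3 - 704*q^2 + 465*q + 1400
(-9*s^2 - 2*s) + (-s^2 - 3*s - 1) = -10*s^2 - 5*s - 1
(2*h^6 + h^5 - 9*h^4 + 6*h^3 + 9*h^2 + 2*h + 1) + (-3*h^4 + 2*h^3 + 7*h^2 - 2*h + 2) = 2*h^6 + h^5 - 12*h^4 + 8*h^3 + 16*h^2 + 3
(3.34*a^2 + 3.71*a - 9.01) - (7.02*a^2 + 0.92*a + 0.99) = -3.68*a^2 + 2.79*a - 10.0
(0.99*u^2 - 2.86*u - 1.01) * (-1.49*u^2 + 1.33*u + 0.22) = -1.4751*u^4 + 5.5781*u^3 - 2.0811*u^2 - 1.9725*u - 0.2222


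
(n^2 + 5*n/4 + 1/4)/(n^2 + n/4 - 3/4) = (4*n + 1)/(4*n - 3)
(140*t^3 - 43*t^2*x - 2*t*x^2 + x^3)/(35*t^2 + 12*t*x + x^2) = (20*t^2 - 9*t*x + x^2)/(5*t + x)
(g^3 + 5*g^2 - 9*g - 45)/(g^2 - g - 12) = (g^2 + 2*g - 15)/(g - 4)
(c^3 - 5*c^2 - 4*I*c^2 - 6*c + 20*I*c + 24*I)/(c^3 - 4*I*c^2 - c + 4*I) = (c - 6)/(c - 1)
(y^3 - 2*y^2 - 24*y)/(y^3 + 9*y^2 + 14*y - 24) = y*(y - 6)/(y^2 + 5*y - 6)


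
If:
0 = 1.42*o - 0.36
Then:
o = 0.25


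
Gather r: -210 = -210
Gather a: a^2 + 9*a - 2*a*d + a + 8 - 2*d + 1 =a^2 + a*(10 - 2*d) - 2*d + 9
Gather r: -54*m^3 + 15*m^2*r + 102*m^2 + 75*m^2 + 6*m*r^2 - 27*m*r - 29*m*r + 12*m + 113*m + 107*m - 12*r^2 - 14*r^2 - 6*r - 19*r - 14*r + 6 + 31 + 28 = -54*m^3 + 177*m^2 + 232*m + r^2*(6*m - 26) + r*(15*m^2 - 56*m - 39) + 65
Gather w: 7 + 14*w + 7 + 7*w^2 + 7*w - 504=7*w^2 + 21*w - 490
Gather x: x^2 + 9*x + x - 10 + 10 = x^2 + 10*x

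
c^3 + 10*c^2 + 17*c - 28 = (c - 1)*(c + 4)*(c + 7)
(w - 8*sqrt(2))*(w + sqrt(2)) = w^2 - 7*sqrt(2)*w - 16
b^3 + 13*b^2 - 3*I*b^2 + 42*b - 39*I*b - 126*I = (b + 6)*(b + 7)*(b - 3*I)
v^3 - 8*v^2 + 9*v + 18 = (v - 6)*(v - 3)*(v + 1)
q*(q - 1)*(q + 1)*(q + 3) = q^4 + 3*q^3 - q^2 - 3*q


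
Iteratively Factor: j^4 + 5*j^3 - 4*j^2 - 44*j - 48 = (j - 3)*(j^3 + 8*j^2 + 20*j + 16) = (j - 3)*(j + 4)*(j^2 + 4*j + 4) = (j - 3)*(j + 2)*(j + 4)*(j + 2)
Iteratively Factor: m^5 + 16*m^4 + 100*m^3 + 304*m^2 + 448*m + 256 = (m + 4)*(m^4 + 12*m^3 + 52*m^2 + 96*m + 64) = (m + 2)*(m + 4)*(m^3 + 10*m^2 + 32*m + 32) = (m + 2)^2*(m + 4)*(m^2 + 8*m + 16) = (m + 2)^2*(m + 4)^2*(m + 4)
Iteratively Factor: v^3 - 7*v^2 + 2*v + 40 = (v + 2)*(v^2 - 9*v + 20) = (v - 4)*(v + 2)*(v - 5)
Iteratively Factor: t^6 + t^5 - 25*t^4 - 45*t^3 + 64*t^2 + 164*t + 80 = (t + 2)*(t^5 - t^4 - 23*t^3 + t^2 + 62*t + 40) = (t - 2)*(t + 2)*(t^4 + t^3 - 21*t^2 - 41*t - 20) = (t - 2)*(t + 2)*(t + 4)*(t^3 - 3*t^2 - 9*t - 5) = (t - 5)*(t - 2)*(t + 2)*(t + 4)*(t^2 + 2*t + 1) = (t - 5)*(t - 2)*(t + 1)*(t + 2)*(t + 4)*(t + 1)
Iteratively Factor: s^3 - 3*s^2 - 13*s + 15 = (s - 1)*(s^2 - 2*s - 15) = (s - 5)*(s - 1)*(s + 3)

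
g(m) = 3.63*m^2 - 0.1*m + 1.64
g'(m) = 7.26*m - 0.1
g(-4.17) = 65.18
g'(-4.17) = -30.37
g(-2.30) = 21.07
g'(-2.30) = -16.80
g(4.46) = 73.40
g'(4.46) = 32.28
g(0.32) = 1.98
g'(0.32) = 2.22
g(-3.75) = 53.06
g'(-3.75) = -27.32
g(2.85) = 30.84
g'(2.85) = 20.59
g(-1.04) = 5.67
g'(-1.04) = -7.65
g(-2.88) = 32.04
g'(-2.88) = -21.01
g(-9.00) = 296.57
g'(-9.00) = -65.44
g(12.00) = 523.16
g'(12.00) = 87.02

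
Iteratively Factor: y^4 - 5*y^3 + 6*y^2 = (y)*(y^3 - 5*y^2 + 6*y) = y*(y - 3)*(y^2 - 2*y) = y^2*(y - 3)*(y - 2)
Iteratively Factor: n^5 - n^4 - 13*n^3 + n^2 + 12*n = (n + 3)*(n^4 - 4*n^3 - n^2 + 4*n) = (n - 4)*(n + 3)*(n^3 - n) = (n - 4)*(n + 1)*(n + 3)*(n^2 - n) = (n - 4)*(n - 1)*(n + 1)*(n + 3)*(n)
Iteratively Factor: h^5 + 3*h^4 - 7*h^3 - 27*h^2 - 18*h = (h)*(h^4 + 3*h^3 - 7*h^2 - 27*h - 18) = h*(h + 1)*(h^3 + 2*h^2 - 9*h - 18) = h*(h + 1)*(h + 3)*(h^2 - h - 6) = h*(h - 3)*(h + 1)*(h + 3)*(h + 2)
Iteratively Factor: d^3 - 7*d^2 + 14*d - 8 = (d - 4)*(d^2 - 3*d + 2) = (d - 4)*(d - 1)*(d - 2)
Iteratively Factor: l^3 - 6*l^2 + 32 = (l - 4)*(l^2 - 2*l - 8) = (l - 4)^2*(l + 2)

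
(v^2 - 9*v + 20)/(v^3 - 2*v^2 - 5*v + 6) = (v^2 - 9*v + 20)/(v^3 - 2*v^2 - 5*v + 6)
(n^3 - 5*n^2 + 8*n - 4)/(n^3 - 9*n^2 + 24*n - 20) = (n - 1)/(n - 5)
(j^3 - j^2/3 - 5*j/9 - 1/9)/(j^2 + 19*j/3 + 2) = (3*j^2 - 2*j - 1)/(3*(j + 6))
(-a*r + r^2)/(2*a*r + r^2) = (-a + r)/(2*a + r)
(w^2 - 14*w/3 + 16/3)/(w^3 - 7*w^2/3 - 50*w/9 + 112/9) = 3/(3*w + 7)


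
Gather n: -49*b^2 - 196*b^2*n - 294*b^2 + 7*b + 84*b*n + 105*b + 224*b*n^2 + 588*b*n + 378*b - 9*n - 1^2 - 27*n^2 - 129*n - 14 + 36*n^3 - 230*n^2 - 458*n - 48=-343*b^2 + 490*b + 36*n^3 + n^2*(224*b - 257) + n*(-196*b^2 + 672*b - 596) - 63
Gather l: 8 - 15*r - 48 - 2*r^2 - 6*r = -2*r^2 - 21*r - 40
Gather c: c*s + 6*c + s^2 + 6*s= c*(s + 6) + s^2 + 6*s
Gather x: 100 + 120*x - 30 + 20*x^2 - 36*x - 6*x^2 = 14*x^2 + 84*x + 70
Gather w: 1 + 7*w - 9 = 7*w - 8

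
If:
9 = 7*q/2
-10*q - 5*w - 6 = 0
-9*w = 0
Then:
No Solution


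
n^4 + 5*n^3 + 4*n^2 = n^2*(n + 1)*(n + 4)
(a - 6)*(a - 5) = a^2 - 11*a + 30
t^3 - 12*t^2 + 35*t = t*(t - 7)*(t - 5)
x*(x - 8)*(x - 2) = x^3 - 10*x^2 + 16*x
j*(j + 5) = j^2 + 5*j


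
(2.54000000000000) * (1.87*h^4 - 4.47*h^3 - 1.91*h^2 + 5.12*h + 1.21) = 4.7498*h^4 - 11.3538*h^3 - 4.8514*h^2 + 13.0048*h + 3.0734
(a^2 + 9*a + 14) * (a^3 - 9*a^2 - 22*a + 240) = a^5 - 89*a^3 - 84*a^2 + 1852*a + 3360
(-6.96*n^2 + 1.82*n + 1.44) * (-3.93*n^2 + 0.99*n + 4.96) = 27.3528*n^4 - 14.043*n^3 - 38.379*n^2 + 10.4528*n + 7.1424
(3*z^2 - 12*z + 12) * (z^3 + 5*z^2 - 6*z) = 3*z^5 + 3*z^4 - 66*z^3 + 132*z^2 - 72*z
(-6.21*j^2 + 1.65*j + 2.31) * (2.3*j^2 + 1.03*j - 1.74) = -14.283*j^4 - 2.6013*j^3 + 17.8179*j^2 - 0.4917*j - 4.0194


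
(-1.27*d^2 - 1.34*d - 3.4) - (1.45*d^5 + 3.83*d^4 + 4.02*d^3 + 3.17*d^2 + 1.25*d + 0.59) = -1.45*d^5 - 3.83*d^4 - 4.02*d^3 - 4.44*d^2 - 2.59*d - 3.99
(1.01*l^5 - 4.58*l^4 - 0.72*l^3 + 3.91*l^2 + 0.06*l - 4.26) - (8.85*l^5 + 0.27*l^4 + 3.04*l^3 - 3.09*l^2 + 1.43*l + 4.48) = -7.84*l^5 - 4.85*l^4 - 3.76*l^3 + 7.0*l^2 - 1.37*l - 8.74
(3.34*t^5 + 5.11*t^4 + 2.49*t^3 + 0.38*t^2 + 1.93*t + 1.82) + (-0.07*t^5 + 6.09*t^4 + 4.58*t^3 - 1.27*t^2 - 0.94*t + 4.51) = 3.27*t^5 + 11.2*t^4 + 7.07*t^3 - 0.89*t^2 + 0.99*t + 6.33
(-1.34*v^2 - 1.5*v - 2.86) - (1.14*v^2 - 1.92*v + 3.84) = -2.48*v^2 + 0.42*v - 6.7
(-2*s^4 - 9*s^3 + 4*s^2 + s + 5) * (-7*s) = 14*s^5 + 63*s^4 - 28*s^3 - 7*s^2 - 35*s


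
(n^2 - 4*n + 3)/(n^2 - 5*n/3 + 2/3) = 3*(n - 3)/(3*n - 2)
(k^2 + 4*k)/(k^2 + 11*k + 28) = k/(k + 7)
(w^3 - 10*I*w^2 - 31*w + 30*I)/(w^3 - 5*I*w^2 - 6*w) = (w - 5*I)/w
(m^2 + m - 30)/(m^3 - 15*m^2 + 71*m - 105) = (m + 6)/(m^2 - 10*m + 21)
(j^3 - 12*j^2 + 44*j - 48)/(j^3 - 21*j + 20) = (j^2 - 8*j + 12)/(j^2 + 4*j - 5)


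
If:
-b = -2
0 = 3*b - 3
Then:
No Solution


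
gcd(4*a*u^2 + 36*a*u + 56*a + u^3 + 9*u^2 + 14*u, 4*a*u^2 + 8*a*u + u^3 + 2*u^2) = 4*a*u + 8*a + u^2 + 2*u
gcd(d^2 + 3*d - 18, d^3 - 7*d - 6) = d - 3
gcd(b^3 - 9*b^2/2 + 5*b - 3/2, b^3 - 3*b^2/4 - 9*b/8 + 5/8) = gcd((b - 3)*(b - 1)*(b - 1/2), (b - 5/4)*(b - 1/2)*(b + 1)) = b - 1/2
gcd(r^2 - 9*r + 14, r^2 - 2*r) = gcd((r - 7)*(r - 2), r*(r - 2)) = r - 2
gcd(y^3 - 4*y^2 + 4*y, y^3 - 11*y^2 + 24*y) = y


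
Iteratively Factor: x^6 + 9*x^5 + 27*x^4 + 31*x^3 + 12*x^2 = (x + 1)*(x^5 + 8*x^4 + 19*x^3 + 12*x^2) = (x + 1)^2*(x^4 + 7*x^3 + 12*x^2) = x*(x + 1)^2*(x^3 + 7*x^2 + 12*x) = x^2*(x + 1)^2*(x^2 + 7*x + 12) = x^2*(x + 1)^2*(x + 3)*(x + 4)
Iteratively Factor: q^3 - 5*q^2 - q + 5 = (q - 5)*(q^2 - 1) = (q - 5)*(q + 1)*(q - 1)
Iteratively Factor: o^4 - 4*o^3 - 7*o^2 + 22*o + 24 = (o - 3)*(o^3 - o^2 - 10*o - 8) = (o - 4)*(o - 3)*(o^2 + 3*o + 2) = (o - 4)*(o - 3)*(o + 2)*(o + 1)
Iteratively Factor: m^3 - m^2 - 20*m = (m)*(m^2 - m - 20) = m*(m + 4)*(m - 5)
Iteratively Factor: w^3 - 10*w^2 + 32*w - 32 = (w - 4)*(w^2 - 6*w + 8) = (w - 4)^2*(w - 2)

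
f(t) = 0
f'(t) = 0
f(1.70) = 0.00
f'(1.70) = 0.00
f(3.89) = 0.00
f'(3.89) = 0.00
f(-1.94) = 0.00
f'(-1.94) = 0.00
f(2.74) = 0.00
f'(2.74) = 0.00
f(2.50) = 0.00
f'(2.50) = 0.00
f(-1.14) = 0.00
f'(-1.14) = 0.00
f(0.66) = 0.00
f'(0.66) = 0.00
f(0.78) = 0.00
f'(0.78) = 0.00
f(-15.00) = 0.00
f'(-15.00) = 0.00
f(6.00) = 0.00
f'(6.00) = 0.00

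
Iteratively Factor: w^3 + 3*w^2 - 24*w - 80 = (w + 4)*(w^2 - w - 20) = (w + 4)^2*(w - 5)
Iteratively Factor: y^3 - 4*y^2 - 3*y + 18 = (y - 3)*(y^2 - y - 6) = (y - 3)^2*(y + 2)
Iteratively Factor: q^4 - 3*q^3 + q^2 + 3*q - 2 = (q - 2)*(q^3 - q^2 - q + 1) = (q - 2)*(q - 1)*(q^2 - 1) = (q - 2)*(q - 1)*(q + 1)*(q - 1)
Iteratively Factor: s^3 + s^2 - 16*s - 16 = (s - 4)*(s^2 + 5*s + 4) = (s - 4)*(s + 1)*(s + 4)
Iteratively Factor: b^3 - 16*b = (b + 4)*(b^2 - 4*b) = b*(b + 4)*(b - 4)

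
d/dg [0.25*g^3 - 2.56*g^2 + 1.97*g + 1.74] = 0.75*g^2 - 5.12*g + 1.97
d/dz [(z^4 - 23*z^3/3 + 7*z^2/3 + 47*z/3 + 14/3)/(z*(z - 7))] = 2*z - 2/3 + 2/(3*z^2)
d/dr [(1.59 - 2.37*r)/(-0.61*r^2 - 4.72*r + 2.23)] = (-1.4457*r^2 + 1.9398*r + 2.2197)/(0.3721*r^4 + 5.7584*r^3 + 19.5578*r^2 - 21.0512*r + 4.9729)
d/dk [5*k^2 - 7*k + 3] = 10*k - 7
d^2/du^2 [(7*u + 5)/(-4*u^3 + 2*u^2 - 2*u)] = (-84*u^5 - 78*u^4 + 87*u^3 - 45*u^2 + 15*u - 5)/(u^3*(8*u^6 - 12*u^5 + 18*u^4 - 13*u^3 + 9*u^2 - 3*u + 1))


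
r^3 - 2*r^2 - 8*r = r*(r - 4)*(r + 2)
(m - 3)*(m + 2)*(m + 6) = m^3 + 5*m^2 - 12*m - 36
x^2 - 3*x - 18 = (x - 6)*(x + 3)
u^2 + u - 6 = (u - 2)*(u + 3)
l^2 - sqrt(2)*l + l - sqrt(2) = (l + 1)*(l - sqrt(2))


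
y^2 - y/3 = y*(y - 1/3)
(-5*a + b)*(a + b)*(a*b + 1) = -5*a^3*b - 4*a^2*b^2 - 5*a^2 + a*b^3 - 4*a*b + b^2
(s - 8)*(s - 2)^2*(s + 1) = s^4 - 11*s^3 + 24*s^2 + 4*s - 32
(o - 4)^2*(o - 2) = o^3 - 10*o^2 + 32*o - 32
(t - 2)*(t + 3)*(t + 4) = t^3 + 5*t^2 - 2*t - 24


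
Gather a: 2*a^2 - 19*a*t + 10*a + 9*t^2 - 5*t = 2*a^2 + a*(10 - 19*t) + 9*t^2 - 5*t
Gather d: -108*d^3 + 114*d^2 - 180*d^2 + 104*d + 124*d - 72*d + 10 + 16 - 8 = -108*d^3 - 66*d^2 + 156*d + 18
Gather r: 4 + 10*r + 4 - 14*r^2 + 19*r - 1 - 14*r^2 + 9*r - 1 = -28*r^2 + 38*r + 6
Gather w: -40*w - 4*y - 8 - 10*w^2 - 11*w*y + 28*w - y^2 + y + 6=-10*w^2 + w*(-11*y - 12) - y^2 - 3*y - 2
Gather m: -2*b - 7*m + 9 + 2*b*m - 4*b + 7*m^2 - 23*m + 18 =-6*b + 7*m^2 + m*(2*b - 30) + 27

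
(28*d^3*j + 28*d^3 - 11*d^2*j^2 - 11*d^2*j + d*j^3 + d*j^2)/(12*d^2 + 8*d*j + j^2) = d*(28*d^2*j + 28*d^2 - 11*d*j^2 - 11*d*j + j^3 + j^2)/(12*d^2 + 8*d*j + j^2)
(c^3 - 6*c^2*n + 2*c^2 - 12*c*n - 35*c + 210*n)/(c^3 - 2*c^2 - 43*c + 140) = (c - 6*n)/(c - 4)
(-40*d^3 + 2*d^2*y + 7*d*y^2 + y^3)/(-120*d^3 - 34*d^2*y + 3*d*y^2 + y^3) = (-2*d + y)/(-6*d + y)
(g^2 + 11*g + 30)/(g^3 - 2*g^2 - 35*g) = (g + 6)/(g*(g - 7))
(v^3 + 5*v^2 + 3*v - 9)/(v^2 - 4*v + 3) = (v^2 + 6*v + 9)/(v - 3)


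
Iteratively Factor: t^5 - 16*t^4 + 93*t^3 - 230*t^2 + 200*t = (t - 5)*(t^4 - 11*t^3 + 38*t^2 - 40*t) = (t - 5)^2*(t^3 - 6*t^2 + 8*t) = (t - 5)^2*(t - 2)*(t^2 - 4*t) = t*(t - 5)^2*(t - 2)*(t - 4)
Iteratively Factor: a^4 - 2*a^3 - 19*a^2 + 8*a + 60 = (a + 3)*(a^3 - 5*a^2 - 4*a + 20) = (a - 5)*(a + 3)*(a^2 - 4) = (a - 5)*(a - 2)*(a + 3)*(a + 2)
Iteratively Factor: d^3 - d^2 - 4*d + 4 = (d - 2)*(d^2 + d - 2) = (d - 2)*(d - 1)*(d + 2)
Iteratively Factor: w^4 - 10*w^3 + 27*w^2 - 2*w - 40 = (w - 4)*(w^3 - 6*w^2 + 3*w + 10) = (w - 5)*(w - 4)*(w^2 - w - 2) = (w - 5)*(w - 4)*(w - 2)*(w + 1)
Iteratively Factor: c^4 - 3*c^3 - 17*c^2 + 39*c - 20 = (c - 5)*(c^3 + 2*c^2 - 7*c + 4) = (c - 5)*(c - 1)*(c^2 + 3*c - 4) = (c - 5)*(c - 1)*(c + 4)*(c - 1)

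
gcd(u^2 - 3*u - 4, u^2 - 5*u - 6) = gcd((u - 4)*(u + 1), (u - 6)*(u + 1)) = u + 1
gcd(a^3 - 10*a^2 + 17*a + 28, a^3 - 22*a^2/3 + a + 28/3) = a^2 - 6*a - 7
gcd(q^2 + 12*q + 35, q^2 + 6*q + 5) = q + 5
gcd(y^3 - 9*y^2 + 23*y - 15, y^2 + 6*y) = 1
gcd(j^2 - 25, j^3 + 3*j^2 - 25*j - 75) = j^2 - 25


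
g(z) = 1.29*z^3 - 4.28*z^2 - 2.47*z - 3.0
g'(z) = 3.87*z^2 - 8.56*z - 2.47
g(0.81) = -7.12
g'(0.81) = -6.86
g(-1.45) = -12.35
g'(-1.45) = 18.08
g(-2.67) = -51.47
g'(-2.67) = 47.97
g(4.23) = 7.61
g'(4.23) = 30.57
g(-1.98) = -24.90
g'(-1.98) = 29.65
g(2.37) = -15.72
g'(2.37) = -1.02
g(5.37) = 60.08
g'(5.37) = 63.16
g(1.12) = -9.32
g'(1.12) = -7.20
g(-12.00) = -2818.80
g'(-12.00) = 657.53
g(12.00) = 1580.16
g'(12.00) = 452.09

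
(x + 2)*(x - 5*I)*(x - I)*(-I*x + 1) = -I*x^4 - 5*x^3 - 2*I*x^3 - 10*x^2 - I*x^2 - 5*x - 2*I*x - 10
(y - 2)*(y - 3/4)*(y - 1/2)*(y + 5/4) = y^4 - 2*y^3 - 19*y^2/16 + 91*y/32 - 15/16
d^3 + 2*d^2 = d^2*(d + 2)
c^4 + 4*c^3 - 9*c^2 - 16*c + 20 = (c - 2)*(c - 1)*(c + 2)*(c + 5)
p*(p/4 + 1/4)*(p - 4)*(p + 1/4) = p^4/4 - 11*p^3/16 - 19*p^2/16 - p/4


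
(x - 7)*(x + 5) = x^2 - 2*x - 35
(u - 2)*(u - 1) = u^2 - 3*u + 2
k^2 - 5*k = k*(k - 5)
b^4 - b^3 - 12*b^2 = b^2*(b - 4)*(b + 3)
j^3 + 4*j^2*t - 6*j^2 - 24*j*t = j*(j - 6)*(j + 4*t)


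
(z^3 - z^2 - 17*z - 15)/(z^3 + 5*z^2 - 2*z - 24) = (z^2 - 4*z - 5)/(z^2 + 2*z - 8)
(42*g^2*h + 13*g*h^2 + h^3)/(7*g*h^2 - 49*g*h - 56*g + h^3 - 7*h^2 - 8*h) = h*(6*g + h)/(h^2 - 7*h - 8)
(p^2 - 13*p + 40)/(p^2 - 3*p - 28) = (-p^2 + 13*p - 40)/(-p^2 + 3*p + 28)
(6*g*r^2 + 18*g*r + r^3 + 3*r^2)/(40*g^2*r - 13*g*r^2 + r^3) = (6*g*r + 18*g + r^2 + 3*r)/(40*g^2 - 13*g*r + r^2)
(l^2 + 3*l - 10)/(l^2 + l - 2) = (l^2 + 3*l - 10)/(l^2 + l - 2)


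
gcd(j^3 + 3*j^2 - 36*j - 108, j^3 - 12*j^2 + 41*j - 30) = j - 6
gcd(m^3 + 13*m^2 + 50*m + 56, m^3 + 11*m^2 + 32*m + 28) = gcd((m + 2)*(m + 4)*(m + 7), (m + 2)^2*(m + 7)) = m^2 + 9*m + 14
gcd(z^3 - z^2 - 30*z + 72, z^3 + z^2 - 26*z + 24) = z^2 + 2*z - 24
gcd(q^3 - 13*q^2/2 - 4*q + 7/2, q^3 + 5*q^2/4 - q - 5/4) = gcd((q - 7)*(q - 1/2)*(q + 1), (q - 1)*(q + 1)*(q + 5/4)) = q + 1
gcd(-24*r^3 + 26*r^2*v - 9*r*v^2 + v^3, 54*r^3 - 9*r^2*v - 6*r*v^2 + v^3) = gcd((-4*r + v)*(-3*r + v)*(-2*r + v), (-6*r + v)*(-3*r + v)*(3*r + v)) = 3*r - v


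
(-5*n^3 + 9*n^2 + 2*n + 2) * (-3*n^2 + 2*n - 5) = 15*n^5 - 37*n^4 + 37*n^3 - 47*n^2 - 6*n - 10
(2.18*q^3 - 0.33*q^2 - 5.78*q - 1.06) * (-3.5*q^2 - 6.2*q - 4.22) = -7.63*q^5 - 12.361*q^4 + 13.0764*q^3 + 40.9386*q^2 + 30.9636*q + 4.4732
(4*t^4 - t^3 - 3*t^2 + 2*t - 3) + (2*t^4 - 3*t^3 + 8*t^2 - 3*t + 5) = 6*t^4 - 4*t^3 + 5*t^2 - t + 2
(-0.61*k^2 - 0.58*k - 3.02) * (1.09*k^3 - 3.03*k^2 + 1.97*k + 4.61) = -0.6649*k^5 + 1.2161*k^4 - 2.7361*k^3 + 5.1959*k^2 - 8.6232*k - 13.9222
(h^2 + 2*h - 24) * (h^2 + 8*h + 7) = h^4 + 10*h^3 - h^2 - 178*h - 168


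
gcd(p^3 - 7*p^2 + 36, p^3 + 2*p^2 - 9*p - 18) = p^2 - p - 6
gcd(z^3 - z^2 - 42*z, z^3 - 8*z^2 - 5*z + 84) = z - 7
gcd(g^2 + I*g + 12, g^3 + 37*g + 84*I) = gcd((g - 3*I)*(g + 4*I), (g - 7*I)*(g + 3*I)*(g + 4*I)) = g + 4*I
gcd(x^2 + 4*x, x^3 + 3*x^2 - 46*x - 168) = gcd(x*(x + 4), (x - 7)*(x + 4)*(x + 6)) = x + 4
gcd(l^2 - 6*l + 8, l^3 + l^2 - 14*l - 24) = l - 4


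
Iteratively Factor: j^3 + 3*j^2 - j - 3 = (j - 1)*(j^2 + 4*j + 3) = (j - 1)*(j + 3)*(j + 1)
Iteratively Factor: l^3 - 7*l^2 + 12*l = (l - 4)*(l^2 - 3*l) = l*(l - 4)*(l - 3)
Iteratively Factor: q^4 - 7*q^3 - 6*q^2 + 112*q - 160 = (q - 4)*(q^3 - 3*q^2 - 18*q + 40) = (q - 5)*(q - 4)*(q^2 + 2*q - 8) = (q - 5)*(q - 4)*(q - 2)*(q + 4)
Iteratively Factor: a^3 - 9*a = (a - 3)*(a^2 + 3*a) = (a - 3)*(a + 3)*(a)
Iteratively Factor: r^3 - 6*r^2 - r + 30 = (r + 2)*(r^2 - 8*r + 15) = (r - 5)*(r + 2)*(r - 3)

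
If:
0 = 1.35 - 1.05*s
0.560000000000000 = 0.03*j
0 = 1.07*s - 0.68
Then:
No Solution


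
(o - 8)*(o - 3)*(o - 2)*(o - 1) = o^4 - 14*o^3 + 59*o^2 - 94*o + 48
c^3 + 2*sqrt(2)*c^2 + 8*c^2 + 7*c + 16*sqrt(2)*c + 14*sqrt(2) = (c + 1)*(c + 7)*(c + 2*sqrt(2))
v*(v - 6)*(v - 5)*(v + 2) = v^4 - 9*v^3 + 8*v^2 + 60*v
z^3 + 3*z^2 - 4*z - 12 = (z - 2)*(z + 2)*(z + 3)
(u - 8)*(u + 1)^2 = u^3 - 6*u^2 - 15*u - 8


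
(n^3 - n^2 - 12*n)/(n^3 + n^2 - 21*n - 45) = n*(n - 4)/(n^2 - 2*n - 15)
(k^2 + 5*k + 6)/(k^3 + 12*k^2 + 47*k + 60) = (k + 2)/(k^2 + 9*k + 20)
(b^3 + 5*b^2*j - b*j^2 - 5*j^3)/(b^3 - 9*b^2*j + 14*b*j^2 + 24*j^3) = (b^2 + 4*b*j - 5*j^2)/(b^2 - 10*b*j + 24*j^2)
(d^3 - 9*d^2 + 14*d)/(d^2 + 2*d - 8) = d*(d - 7)/(d + 4)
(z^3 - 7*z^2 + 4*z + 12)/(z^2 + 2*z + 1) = (z^2 - 8*z + 12)/(z + 1)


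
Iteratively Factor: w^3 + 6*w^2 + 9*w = (w + 3)*(w^2 + 3*w) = w*(w + 3)*(w + 3)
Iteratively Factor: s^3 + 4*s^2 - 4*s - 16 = (s + 2)*(s^2 + 2*s - 8) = (s - 2)*(s + 2)*(s + 4)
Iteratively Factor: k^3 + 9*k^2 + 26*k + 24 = (k + 3)*(k^2 + 6*k + 8) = (k + 2)*(k + 3)*(k + 4)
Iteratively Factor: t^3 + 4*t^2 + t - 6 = (t + 2)*(t^2 + 2*t - 3) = (t + 2)*(t + 3)*(t - 1)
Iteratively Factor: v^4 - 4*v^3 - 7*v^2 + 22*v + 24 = (v - 3)*(v^3 - v^2 - 10*v - 8) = (v - 3)*(v + 2)*(v^2 - 3*v - 4) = (v - 3)*(v + 1)*(v + 2)*(v - 4)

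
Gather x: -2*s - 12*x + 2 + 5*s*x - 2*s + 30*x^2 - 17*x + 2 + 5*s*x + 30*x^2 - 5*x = -4*s + 60*x^2 + x*(10*s - 34) + 4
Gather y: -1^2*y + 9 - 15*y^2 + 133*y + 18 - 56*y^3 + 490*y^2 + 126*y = -56*y^3 + 475*y^2 + 258*y + 27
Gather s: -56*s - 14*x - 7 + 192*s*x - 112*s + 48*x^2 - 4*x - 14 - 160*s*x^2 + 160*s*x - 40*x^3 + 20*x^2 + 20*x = s*(-160*x^2 + 352*x - 168) - 40*x^3 + 68*x^2 + 2*x - 21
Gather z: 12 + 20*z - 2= 20*z + 10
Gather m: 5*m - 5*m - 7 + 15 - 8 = 0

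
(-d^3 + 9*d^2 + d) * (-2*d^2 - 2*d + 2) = 2*d^5 - 16*d^4 - 22*d^3 + 16*d^2 + 2*d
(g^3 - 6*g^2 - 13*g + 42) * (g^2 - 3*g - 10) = g^5 - 9*g^4 - 5*g^3 + 141*g^2 + 4*g - 420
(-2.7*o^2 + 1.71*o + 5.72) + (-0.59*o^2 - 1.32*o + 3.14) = -3.29*o^2 + 0.39*o + 8.86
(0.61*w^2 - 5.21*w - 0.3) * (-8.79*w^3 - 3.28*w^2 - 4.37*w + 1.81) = -5.3619*w^5 + 43.7951*w^4 + 17.0601*w^3 + 24.8558*w^2 - 8.1191*w - 0.543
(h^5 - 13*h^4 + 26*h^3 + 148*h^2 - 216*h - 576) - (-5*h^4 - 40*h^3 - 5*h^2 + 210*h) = h^5 - 8*h^4 + 66*h^3 + 153*h^2 - 426*h - 576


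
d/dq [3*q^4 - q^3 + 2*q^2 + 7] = q*(12*q^2 - 3*q + 4)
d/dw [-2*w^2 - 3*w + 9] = -4*w - 3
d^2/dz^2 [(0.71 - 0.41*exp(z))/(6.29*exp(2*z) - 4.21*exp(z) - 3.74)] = (-16.221281*exp(4*z) + 101.504875*exp(3*z) - 114.274833*exp(2*z) + 85.849589*exp(z) - 16.91415)*exp(z)/(248.858189*exp(6*z) - 499.694583*exp(5*z) - 109.455435*exp(4*z) + 519.612935*exp(3*z) + 65.08161*exp(2*z) - 176.663388*exp(z) - 52.313624)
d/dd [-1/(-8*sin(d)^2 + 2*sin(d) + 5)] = 2*(1 - 8*sin(d))*cos(d)/(-8*sin(d)^2 + 2*sin(d) + 5)^2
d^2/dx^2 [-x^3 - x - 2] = -6*x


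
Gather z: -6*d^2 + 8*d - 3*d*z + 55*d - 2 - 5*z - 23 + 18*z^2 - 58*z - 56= -6*d^2 + 63*d + 18*z^2 + z*(-3*d - 63) - 81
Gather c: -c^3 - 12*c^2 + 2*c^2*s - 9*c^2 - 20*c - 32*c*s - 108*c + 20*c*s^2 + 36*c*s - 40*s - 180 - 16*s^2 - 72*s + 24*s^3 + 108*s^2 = -c^3 + c^2*(2*s - 21) + c*(20*s^2 + 4*s - 128) + 24*s^3 + 92*s^2 - 112*s - 180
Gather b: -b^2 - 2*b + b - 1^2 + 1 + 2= -b^2 - b + 2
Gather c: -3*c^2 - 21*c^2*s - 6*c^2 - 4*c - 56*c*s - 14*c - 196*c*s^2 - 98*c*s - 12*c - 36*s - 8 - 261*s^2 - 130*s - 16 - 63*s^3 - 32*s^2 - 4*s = c^2*(-21*s - 9) + c*(-196*s^2 - 154*s - 30) - 63*s^3 - 293*s^2 - 170*s - 24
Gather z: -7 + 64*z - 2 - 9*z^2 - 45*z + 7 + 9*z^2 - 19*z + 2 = 0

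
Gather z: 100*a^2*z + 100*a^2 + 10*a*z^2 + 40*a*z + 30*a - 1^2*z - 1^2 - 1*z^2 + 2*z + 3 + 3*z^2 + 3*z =100*a^2 + 30*a + z^2*(10*a + 2) + z*(100*a^2 + 40*a + 4) + 2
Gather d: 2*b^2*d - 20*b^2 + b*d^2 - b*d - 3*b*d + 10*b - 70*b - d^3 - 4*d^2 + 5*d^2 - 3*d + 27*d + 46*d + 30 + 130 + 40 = -20*b^2 - 60*b - d^3 + d^2*(b + 1) + d*(2*b^2 - 4*b + 70) + 200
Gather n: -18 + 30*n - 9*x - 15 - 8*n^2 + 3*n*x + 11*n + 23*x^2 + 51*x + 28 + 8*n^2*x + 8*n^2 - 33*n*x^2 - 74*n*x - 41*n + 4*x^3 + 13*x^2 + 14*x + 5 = 8*n^2*x + n*(-33*x^2 - 71*x) + 4*x^3 + 36*x^2 + 56*x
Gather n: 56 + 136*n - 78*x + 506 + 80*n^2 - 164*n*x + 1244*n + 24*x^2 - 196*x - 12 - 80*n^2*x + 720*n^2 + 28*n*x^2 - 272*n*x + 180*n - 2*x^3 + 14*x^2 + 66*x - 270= n^2*(800 - 80*x) + n*(28*x^2 - 436*x + 1560) - 2*x^3 + 38*x^2 - 208*x + 280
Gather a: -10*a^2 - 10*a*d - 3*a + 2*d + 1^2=-10*a^2 + a*(-10*d - 3) + 2*d + 1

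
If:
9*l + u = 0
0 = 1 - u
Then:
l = -1/9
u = 1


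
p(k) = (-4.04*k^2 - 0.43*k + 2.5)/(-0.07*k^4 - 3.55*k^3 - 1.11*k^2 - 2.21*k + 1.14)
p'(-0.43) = 2.73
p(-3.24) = -0.35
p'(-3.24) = -0.08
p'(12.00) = -0.01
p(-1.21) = -0.35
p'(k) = (-8.08*k - 0.43)/(-0.07*k^4 - 3.55*k^3 - 1.11*k^2 - 2.21*k + 1.14) + (-4.04*k^2 - 0.43*k + 2.5)*(0.28*k^3 + 10.65*k^2 + 2.22*k + 2.21)/(-0.07*k^4 - 3.55*k^3 - 1.11*k^2 - 2.21*k + 1.14)^2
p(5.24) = 0.18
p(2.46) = 0.35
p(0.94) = 0.30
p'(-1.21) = 0.51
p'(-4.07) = -0.06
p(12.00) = 0.08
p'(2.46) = -0.09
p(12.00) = 0.08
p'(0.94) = 0.78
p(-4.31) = -0.28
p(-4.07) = -0.30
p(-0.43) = 0.90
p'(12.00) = -0.01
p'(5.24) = -0.03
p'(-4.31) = -0.05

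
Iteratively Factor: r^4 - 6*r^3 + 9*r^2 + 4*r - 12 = (r - 3)*(r^3 - 3*r^2 + 4) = (r - 3)*(r - 2)*(r^2 - r - 2) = (r - 3)*(r - 2)^2*(r + 1)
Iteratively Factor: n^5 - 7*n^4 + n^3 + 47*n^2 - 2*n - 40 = (n - 5)*(n^4 - 2*n^3 - 9*n^2 + 2*n + 8) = (n - 5)*(n - 1)*(n^3 - n^2 - 10*n - 8) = (n - 5)*(n - 4)*(n - 1)*(n^2 + 3*n + 2) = (n - 5)*(n - 4)*(n - 1)*(n + 1)*(n + 2)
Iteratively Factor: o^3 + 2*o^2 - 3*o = (o - 1)*(o^2 + 3*o) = o*(o - 1)*(o + 3)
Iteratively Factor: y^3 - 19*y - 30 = (y + 3)*(y^2 - 3*y - 10) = (y + 2)*(y + 3)*(y - 5)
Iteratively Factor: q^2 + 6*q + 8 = (q + 2)*(q + 4)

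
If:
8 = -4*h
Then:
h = -2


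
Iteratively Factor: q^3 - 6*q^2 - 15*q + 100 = (q + 4)*(q^2 - 10*q + 25) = (q - 5)*(q + 4)*(q - 5)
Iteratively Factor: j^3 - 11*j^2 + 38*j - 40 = (j - 4)*(j^2 - 7*j + 10) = (j - 4)*(j - 2)*(j - 5)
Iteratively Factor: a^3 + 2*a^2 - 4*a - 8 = (a - 2)*(a^2 + 4*a + 4) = (a - 2)*(a + 2)*(a + 2)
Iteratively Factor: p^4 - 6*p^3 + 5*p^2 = (p)*(p^3 - 6*p^2 + 5*p) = p^2*(p^2 - 6*p + 5) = p^2*(p - 1)*(p - 5)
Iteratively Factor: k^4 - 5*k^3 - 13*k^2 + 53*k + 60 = (k + 1)*(k^3 - 6*k^2 - 7*k + 60) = (k + 1)*(k + 3)*(k^2 - 9*k + 20) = (k - 5)*(k + 1)*(k + 3)*(k - 4)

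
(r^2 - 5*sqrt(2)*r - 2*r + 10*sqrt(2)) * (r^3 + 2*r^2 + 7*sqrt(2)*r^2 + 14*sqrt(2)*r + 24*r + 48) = r^5 + 2*sqrt(2)*r^4 - 50*r^3 - 128*sqrt(2)*r^2 + 184*r + 480*sqrt(2)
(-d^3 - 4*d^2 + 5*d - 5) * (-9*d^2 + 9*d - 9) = 9*d^5 + 27*d^4 - 72*d^3 + 126*d^2 - 90*d + 45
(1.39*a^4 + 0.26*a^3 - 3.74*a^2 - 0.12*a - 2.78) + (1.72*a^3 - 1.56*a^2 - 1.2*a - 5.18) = 1.39*a^4 + 1.98*a^3 - 5.3*a^2 - 1.32*a - 7.96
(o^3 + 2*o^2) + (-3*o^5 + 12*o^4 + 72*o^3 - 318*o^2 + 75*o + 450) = -3*o^5 + 12*o^4 + 73*o^3 - 316*o^2 + 75*o + 450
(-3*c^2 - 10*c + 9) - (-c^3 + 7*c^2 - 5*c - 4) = c^3 - 10*c^2 - 5*c + 13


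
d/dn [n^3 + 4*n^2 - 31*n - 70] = 3*n^2 + 8*n - 31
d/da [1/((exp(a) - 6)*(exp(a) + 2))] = 2*(2 - exp(a))*exp(a)/(exp(4*a) - 8*exp(3*a) - 8*exp(2*a) + 96*exp(a) + 144)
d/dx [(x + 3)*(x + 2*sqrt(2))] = 2*x + 2*sqrt(2) + 3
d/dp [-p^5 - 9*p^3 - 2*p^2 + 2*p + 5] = -5*p^4 - 27*p^2 - 4*p + 2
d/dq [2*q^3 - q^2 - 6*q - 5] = 6*q^2 - 2*q - 6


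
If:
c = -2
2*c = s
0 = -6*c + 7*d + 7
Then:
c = -2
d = -19/7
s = -4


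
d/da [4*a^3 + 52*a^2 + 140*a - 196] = 12*a^2 + 104*a + 140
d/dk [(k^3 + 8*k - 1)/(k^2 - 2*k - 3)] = (k^4 - 4*k^3 - 17*k^2 + 2*k - 26)/(k^4 - 4*k^3 - 2*k^2 + 12*k + 9)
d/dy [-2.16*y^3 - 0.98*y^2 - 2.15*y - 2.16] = -6.48*y^2 - 1.96*y - 2.15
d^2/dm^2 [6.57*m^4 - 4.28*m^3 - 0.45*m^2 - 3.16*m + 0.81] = 78.84*m^2 - 25.68*m - 0.9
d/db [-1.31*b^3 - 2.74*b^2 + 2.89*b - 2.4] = -3.93*b^2 - 5.48*b + 2.89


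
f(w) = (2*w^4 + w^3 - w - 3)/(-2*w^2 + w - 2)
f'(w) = (4*w - 1)*(2*w^4 + w^3 - w - 3)/(-2*w^2 + w - 2)^2 + (8*w^3 + 3*w^2 - 1)/(-2*w^2 + w - 2) = (-8*w^5 + 4*w^4 - 14*w^3 - 8*w^2 - 12*w + 5)/(4*w^4 - 4*w^3 + 9*w^2 - 4*w + 4)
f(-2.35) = -3.08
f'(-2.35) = 3.65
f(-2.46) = -3.49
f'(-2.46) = 3.87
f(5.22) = -31.57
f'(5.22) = -11.53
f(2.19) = -5.46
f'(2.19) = -5.86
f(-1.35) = -0.36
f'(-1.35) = 1.84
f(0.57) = 1.53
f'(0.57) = -1.64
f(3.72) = -16.48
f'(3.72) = -8.61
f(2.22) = -5.63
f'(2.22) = -5.91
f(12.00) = -155.34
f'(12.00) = -25.01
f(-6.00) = -29.74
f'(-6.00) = 10.97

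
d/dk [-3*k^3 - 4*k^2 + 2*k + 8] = -9*k^2 - 8*k + 2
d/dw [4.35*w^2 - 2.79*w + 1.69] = 8.7*w - 2.79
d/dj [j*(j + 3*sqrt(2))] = 2*j + 3*sqrt(2)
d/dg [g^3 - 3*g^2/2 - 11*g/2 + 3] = 3*g^2 - 3*g - 11/2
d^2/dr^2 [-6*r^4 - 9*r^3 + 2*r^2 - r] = -72*r^2 - 54*r + 4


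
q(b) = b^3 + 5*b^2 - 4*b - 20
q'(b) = 3*b^2 + 10*b - 4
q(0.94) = -18.51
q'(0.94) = 8.05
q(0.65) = -20.21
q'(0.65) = 3.77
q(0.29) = -20.72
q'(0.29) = -0.85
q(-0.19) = -19.07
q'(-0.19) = -5.79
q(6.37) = 415.88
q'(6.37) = 181.43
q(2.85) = 32.36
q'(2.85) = 48.87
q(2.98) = 38.95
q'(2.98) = 52.44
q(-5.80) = -23.71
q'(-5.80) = 38.92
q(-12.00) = -980.00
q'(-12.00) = 308.00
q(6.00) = 352.00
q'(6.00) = 164.00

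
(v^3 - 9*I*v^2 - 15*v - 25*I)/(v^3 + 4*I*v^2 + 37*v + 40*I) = (v - 5*I)/(v + 8*I)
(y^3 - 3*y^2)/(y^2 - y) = y*(y - 3)/(y - 1)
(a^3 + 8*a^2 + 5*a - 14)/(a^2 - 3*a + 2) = (a^2 + 9*a + 14)/(a - 2)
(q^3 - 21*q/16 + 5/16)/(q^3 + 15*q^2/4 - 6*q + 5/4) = (q + 5/4)/(q + 5)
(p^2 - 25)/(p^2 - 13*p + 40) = (p + 5)/(p - 8)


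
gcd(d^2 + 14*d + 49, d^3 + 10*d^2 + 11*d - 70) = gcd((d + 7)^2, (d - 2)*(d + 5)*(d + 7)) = d + 7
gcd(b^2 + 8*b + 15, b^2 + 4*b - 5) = b + 5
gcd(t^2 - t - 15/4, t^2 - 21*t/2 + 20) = t - 5/2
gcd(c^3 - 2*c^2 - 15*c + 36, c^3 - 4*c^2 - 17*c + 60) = c^2 + c - 12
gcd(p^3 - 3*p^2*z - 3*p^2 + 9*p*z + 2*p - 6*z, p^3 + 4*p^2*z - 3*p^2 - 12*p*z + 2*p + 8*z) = p^2 - 3*p + 2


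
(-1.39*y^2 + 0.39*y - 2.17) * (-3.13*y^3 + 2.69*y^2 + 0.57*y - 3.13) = 4.3507*y^5 - 4.9598*y^4 + 7.0489*y^3 - 1.2643*y^2 - 2.4576*y + 6.7921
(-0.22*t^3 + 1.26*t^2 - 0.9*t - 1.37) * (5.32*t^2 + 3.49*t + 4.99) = -1.1704*t^5 + 5.9354*t^4 - 1.4884*t^3 - 4.142*t^2 - 9.2723*t - 6.8363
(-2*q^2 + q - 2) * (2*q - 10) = -4*q^3 + 22*q^2 - 14*q + 20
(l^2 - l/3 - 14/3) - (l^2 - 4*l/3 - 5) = l + 1/3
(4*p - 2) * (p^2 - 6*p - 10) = 4*p^3 - 26*p^2 - 28*p + 20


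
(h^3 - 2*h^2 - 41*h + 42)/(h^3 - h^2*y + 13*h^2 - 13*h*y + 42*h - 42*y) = (-h^2 + 8*h - 7)/(-h^2 + h*y - 7*h + 7*y)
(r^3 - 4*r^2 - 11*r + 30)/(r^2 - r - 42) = (-r^3 + 4*r^2 + 11*r - 30)/(-r^2 + r + 42)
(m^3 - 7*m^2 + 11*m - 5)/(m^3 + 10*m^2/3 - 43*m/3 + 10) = 3*(m^2 - 6*m + 5)/(3*m^2 + 13*m - 30)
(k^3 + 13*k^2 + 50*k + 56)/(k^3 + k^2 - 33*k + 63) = (k^2 + 6*k + 8)/(k^2 - 6*k + 9)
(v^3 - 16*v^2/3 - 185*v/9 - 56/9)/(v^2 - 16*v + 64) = (9*v^2 + 24*v + 7)/(9*(v - 8))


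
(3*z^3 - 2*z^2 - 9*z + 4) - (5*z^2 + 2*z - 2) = 3*z^3 - 7*z^2 - 11*z + 6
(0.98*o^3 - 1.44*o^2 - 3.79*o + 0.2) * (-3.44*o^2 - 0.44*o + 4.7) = -3.3712*o^5 + 4.5224*o^4 + 18.2772*o^3 - 5.7884*o^2 - 17.901*o + 0.94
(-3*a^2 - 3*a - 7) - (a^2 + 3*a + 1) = -4*a^2 - 6*a - 8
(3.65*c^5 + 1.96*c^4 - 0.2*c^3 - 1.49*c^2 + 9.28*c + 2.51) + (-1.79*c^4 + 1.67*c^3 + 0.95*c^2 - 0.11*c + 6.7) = 3.65*c^5 + 0.17*c^4 + 1.47*c^3 - 0.54*c^2 + 9.17*c + 9.21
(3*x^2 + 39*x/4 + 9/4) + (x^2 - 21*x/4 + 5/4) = 4*x^2 + 9*x/2 + 7/2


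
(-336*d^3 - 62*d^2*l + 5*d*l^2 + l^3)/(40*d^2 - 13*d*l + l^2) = (-42*d^2 - 13*d*l - l^2)/(5*d - l)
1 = 1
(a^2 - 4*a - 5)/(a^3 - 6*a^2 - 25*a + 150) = (a + 1)/(a^2 - a - 30)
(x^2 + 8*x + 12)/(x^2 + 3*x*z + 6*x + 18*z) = (x + 2)/(x + 3*z)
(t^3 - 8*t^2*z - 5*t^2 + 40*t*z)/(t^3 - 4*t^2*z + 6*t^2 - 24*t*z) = (t^2 - 8*t*z - 5*t + 40*z)/(t^2 - 4*t*z + 6*t - 24*z)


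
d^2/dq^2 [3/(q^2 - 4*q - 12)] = 6*(q^2 - 4*q - 4*(q - 2)^2 - 12)/(-q^2 + 4*q + 12)^3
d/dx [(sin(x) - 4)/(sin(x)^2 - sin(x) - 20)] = (8*sin(x) + cos(x)^2 - 25)*cos(x)/(sin(x) + cos(x)^2 + 19)^2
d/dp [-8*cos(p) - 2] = 8*sin(p)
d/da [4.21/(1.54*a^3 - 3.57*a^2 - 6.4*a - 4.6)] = (-19.4502*a^2 + 30.0594*a + 26.944)/(-1.54*a^3 + 3.57*a^2 + 6.4*a + 4.6)^2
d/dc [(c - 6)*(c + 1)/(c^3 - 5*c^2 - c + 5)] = (-c^2 + 12*c - 31)/(c^4 - 12*c^3 + 46*c^2 - 60*c + 25)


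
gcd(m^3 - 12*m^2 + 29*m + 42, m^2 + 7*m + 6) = m + 1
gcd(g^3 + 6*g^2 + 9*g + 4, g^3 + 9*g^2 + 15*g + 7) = g^2 + 2*g + 1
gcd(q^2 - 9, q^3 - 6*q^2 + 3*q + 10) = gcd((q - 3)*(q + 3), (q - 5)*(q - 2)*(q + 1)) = 1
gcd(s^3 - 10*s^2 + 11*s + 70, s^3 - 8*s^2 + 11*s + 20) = s - 5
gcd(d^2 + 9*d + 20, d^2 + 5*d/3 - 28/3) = d + 4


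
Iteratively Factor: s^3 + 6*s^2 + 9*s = (s)*(s^2 + 6*s + 9) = s*(s + 3)*(s + 3)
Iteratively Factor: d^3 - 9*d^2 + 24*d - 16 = (d - 1)*(d^2 - 8*d + 16) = (d - 4)*(d - 1)*(d - 4)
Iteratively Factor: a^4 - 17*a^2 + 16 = (a - 1)*(a^3 + a^2 - 16*a - 16) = (a - 1)*(a + 4)*(a^2 - 3*a - 4) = (a - 4)*(a - 1)*(a + 4)*(a + 1)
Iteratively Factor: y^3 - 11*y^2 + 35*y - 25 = (y - 5)*(y^2 - 6*y + 5) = (y - 5)*(y - 1)*(y - 5)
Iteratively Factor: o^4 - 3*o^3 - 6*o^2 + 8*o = (o - 4)*(o^3 + o^2 - 2*o) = (o - 4)*(o + 2)*(o^2 - o) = o*(o - 4)*(o + 2)*(o - 1)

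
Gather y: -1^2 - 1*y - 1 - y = -2*y - 2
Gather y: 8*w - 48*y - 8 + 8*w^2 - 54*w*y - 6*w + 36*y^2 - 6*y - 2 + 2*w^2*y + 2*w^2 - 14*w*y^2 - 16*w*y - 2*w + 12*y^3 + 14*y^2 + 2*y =10*w^2 + 12*y^3 + y^2*(50 - 14*w) + y*(2*w^2 - 70*w - 52) - 10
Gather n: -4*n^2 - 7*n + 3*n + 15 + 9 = -4*n^2 - 4*n + 24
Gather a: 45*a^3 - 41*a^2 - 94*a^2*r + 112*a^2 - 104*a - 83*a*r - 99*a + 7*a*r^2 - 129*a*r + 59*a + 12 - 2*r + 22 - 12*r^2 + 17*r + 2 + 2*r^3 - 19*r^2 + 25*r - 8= 45*a^3 + a^2*(71 - 94*r) + a*(7*r^2 - 212*r - 144) + 2*r^3 - 31*r^2 + 40*r + 28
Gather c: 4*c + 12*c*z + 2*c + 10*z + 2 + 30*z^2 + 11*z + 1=c*(12*z + 6) + 30*z^2 + 21*z + 3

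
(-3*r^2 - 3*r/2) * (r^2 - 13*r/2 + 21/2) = -3*r^4 + 18*r^3 - 87*r^2/4 - 63*r/4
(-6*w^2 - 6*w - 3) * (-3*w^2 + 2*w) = 18*w^4 + 6*w^3 - 3*w^2 - 6*w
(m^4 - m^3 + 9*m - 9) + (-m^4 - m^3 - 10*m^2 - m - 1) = -2*m^3 - 10*m^2 + 8*m - 10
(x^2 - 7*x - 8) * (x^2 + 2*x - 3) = x^4 - 5*x^3 - 25*x^2 + 5*x + 24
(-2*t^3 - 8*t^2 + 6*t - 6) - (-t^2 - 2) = -2*t^3 - 7*t^2 + 6*t - 4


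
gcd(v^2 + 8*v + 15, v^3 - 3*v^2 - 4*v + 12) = 1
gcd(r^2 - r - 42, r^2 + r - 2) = 1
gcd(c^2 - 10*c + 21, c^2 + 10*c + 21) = 1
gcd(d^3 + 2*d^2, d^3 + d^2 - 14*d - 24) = d + 2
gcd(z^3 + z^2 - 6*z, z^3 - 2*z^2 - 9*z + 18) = z^2 + z - 6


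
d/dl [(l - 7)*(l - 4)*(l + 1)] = 3*l^2 - 20*l + 17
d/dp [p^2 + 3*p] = 2*p + 3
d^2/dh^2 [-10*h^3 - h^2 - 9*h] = -60*h - 2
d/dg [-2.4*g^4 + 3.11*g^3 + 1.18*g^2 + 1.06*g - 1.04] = -9.6*g^3 + 9.33*g^2 + 2.36*g + 1.06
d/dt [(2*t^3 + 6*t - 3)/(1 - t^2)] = 2*(-t^4 + 6*t^2 - 3*t + 3)/(t^4 - 2*t^2 + 1)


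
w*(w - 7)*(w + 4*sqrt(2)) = w^3 - 7*w^2 + 4*sqrt(2)*w^2 - 28*sqrt(2)*w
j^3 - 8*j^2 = j^2*(j - 8)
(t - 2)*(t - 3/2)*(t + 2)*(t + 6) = t^4 + 9*t^3/2 - 13*t^2 - 18*t + 36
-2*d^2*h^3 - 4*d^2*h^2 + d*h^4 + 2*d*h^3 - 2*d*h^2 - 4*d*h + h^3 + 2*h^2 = h*(-2*d + h)*(h + 2)*(d*h + 1)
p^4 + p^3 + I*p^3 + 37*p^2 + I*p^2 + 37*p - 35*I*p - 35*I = (p + 1)*(p - 5*I)*(p - I)*(p + 7*I)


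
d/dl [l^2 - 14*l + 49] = 2*l - 14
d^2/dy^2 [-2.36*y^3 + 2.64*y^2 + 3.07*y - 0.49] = 5.28 - 14.16*y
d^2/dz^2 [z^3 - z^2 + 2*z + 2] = 6*z - 2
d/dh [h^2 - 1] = 2*h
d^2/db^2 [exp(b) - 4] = exp(b)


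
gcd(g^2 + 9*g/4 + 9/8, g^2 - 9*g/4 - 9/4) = g + 3/4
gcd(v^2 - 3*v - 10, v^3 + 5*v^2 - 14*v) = 1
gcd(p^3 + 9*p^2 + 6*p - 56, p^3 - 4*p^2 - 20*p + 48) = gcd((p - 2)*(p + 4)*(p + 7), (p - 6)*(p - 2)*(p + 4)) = p^2 + 2*p - 8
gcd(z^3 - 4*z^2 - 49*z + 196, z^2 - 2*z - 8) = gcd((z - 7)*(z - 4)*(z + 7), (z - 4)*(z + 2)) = z - 4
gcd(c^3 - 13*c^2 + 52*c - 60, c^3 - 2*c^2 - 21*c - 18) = c - 6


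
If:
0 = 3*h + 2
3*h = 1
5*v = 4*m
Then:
No Solution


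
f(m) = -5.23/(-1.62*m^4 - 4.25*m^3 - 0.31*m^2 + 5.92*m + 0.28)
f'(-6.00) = 0.00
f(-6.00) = 0.00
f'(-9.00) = 0.00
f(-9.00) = 0.00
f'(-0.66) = 1.70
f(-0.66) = 1.84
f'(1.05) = -157.78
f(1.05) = 7.12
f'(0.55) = 0.50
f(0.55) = -2.02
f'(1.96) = -0.24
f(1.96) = 0.12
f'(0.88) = -24.42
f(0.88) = -3.78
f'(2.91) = -0.03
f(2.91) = 0.03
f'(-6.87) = 0.00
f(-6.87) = 0.00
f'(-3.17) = 0.18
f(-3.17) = 0.11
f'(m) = -5.23*(6.48*m^3 + 12.75*m^2 + 0.62*m - 5.92)/(-1.62*m^4 - 4.25*m^3 - 0.31*m^2 + 5.92*m + 0.28)^2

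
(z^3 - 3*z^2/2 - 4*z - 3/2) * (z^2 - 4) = z^5 - 3*z^4/2 - 8*z^3 + 9*z^2/2 + 16*z + 6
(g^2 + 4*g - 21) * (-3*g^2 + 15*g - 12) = -3*g^4 + 3*g^3 + 111*g^2 - 363*g + 252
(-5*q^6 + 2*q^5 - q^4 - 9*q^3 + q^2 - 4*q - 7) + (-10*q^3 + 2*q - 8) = -5*q^6 + 2*q^5 - q^4 - 19*q^3 + q^2 - 2*q - 15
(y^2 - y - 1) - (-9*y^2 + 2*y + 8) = 10*y^2 - 3*y - 9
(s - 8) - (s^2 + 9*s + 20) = -s^2 - 8*s - 28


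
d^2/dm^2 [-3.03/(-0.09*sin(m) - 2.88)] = (-0.024543*sin(m)^2 + 0.785376*sin(m) + 0.049086)/(0.09*sin(m) + 2.88)^3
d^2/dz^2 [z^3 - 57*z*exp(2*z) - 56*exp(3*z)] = -228*z*exp(2*z) + 6*z - 504*exp(3*z) - 228*exp(2*z)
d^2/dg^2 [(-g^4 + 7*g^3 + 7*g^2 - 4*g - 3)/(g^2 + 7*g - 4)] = 2*(-g^6 - 21*g^5 - 135*g^4 + 542*g^3 - 609*g^2 + 225*g - 159)/(g^6 + 21*g^5 + 135*g^4 + 175*g^3 - 540*g^2 + 336*g - 64)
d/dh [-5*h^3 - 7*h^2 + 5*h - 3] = -15*h^2 - 14*h + 5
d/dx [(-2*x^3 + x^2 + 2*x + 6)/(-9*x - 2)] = (36*x^3 + 3*x^2 - 4*x + 50)/(81*x^2 + 36*x + 4)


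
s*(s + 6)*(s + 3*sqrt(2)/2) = s^3 + 3*sqrt(2)*s^2/2 + 6*s^2 + 9*sqrt(2)*s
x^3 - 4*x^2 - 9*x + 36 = (x - 4)*(x - 3)*(x + 3)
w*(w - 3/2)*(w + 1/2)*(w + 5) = w^4 + 4*w^3 - 23*w^2/4 - 15*w/4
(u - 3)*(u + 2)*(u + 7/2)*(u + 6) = u^4 + 17*u^3/2 + 11*u^2/2 - 78*u - 126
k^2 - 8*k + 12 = (k - 6)*(k - 2)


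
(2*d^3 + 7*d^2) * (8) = 16*d^3 + 56*d^2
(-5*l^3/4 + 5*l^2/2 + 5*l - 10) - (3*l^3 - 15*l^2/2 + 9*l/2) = -17*l^3/4 + 10*l^2 + l/2 - 10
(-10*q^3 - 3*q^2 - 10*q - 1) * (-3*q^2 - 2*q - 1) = 30*q^5 + 29*q^4 + 46*q^3 + 26*q^2 + 12*q + 1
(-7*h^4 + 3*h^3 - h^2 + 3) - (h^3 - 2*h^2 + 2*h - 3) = -7*h^4 + 2*h^3 + h^2 - 2*h + 6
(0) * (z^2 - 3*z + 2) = 0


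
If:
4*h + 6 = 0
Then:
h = -3/2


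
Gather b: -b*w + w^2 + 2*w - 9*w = -b*w + w^2 - 7*w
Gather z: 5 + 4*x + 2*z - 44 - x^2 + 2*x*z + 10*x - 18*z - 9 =-x^2 + 14*x + z*(2*x - 16) - 48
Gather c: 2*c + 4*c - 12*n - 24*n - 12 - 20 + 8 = 6*c - 36*n - 24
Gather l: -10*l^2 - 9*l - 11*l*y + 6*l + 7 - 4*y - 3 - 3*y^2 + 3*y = -10*l^2 + l*(-11*y - 3) - 3*y^2 - y + 4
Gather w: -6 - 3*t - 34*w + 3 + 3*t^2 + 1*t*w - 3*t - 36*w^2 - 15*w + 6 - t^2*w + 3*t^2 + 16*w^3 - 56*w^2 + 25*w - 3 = 6*t^2 - 6*t + 16*w^3 - 92*w^2 + w*(-t^2 + t - 24)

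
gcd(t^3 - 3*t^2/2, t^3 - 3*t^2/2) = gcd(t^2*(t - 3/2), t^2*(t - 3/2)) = t^3 - 3*t^2/2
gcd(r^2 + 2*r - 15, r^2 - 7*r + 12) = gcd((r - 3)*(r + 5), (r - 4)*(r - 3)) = r - 3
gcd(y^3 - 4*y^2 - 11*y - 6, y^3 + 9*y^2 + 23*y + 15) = y + 1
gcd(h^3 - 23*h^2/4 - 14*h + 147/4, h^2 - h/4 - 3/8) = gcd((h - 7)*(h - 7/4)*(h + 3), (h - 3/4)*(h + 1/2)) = 1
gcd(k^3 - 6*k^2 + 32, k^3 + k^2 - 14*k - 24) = k^2 - 2*k - 8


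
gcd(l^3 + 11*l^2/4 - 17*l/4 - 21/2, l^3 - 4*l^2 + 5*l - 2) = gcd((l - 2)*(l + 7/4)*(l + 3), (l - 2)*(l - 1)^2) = l - 2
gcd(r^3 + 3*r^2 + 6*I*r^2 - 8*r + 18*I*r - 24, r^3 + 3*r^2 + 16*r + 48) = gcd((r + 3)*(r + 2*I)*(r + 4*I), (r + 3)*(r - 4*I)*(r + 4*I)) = r^2 + r*(3 + 4*I) + 12*I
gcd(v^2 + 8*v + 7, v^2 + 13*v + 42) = v + 7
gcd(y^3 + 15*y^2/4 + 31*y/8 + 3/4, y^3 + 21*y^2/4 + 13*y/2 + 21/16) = y^2 + 7*y/4 + 3/8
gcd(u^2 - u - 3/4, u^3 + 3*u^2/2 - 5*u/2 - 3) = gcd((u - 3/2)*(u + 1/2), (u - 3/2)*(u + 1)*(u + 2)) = u - 3/2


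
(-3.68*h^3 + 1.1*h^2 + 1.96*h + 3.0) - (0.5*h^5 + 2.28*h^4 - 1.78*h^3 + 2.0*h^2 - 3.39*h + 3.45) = -0.5*h^5 - 2.28*h^4 - 1.9*h^3 - 0.9*h^2 + 5.35*h - 0.45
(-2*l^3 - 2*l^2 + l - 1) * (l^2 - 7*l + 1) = -2*l^5 + 12*l^4 + 13*l^3 - 10*l^2 + 8*l - 1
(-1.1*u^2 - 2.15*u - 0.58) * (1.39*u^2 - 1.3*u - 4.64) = -1.529*u^4 - 1.5585*u^3 + 7.0928*u^2 + 10.73*u + 2.6912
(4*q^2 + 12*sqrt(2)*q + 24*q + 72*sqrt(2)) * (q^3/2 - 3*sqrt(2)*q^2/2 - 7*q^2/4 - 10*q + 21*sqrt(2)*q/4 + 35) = 2*q^5 + 5*q^4 - 118*q^3 - 190*q^2 - 120*sqrt(2)*q^2 - 300*sqrt(2)*q + 1596*q + 2520*sqrt(2)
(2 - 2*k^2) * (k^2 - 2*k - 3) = -2*k^4 + 4*k^3 + 8*k^2 - 4*k - 6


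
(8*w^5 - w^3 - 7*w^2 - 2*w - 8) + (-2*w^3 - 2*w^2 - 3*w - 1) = 8*w^5 - 3*w^3 - 9*w^2 - 5*w - 9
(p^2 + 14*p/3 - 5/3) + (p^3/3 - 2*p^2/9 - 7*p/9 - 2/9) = p^3/3 + 7*p^2/9 + 35*p/9 - 17/9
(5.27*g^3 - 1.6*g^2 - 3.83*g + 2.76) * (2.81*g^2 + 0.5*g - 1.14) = 14.8087*g^5 - 1.861*g^4 - 17.5701*g^3 + 7.6646*g^2 + 5.7462*g - 3.1464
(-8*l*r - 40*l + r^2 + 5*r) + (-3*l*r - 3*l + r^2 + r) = -11*l*r - 43*l + 2*r^2 + 6*r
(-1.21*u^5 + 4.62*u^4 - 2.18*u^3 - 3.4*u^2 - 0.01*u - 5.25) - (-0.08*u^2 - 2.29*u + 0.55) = -1.21*u^5 + 4.62*u^4 - 2.18*u^3 - 3.32*u^2 + 2.28*u - 5.8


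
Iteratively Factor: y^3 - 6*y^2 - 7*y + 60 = (y - 5)*(y^2 - y - 12) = (y - 5)*(y - 4)*(y + 3)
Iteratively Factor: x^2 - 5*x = (x - 5)*(x)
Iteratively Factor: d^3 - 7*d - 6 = (d - 3)*(d^2 + 3*d + 2) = (d - 3)*(d + 1)*(d + 2)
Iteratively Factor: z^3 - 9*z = (z)*(z^2 - 9) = z*(z + 3)*(z - 3)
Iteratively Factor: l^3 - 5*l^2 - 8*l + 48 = (l - 4)*(l^2 - l - 12) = (l - 4)^2*(l + 3)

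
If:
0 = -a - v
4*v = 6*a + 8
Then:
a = -4/5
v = 4/5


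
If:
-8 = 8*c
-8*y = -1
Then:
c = -1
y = 1/8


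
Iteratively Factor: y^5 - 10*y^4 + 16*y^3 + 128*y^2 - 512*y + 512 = (y + 4)*(y^4 - 14*y^3 + 72*y^2 - 160*y + 128) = (y - 2)*(y + 4)*(y^3 - 12*y^2 + 48*y - 64) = (y - 4)*(y - 2)*(y + 4)*(y^2 - 8*y + 16) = (y - 4)^2*(y - 2)*(y + 4)*(y - 4)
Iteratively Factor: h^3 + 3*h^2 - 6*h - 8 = (h - 2)*(h^2 + 5*h + 4) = (h - 2)*(h + 1)*(h + 4)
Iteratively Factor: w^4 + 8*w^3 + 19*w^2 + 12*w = (w)*(w^3 + 8*w^2 + 19*w + 12) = w*(w + 3)*(w^2 + 5*w + 4) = w*(w + 1)*(w + 3)*(w + 4)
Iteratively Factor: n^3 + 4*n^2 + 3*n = (n + 1)*(n^2 + 3*n) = (n + 1)*(n + 3)*(n)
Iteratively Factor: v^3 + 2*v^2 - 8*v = (v - 2)*(v^2 + 4*v) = (v - 2)*(v + 4)*(v)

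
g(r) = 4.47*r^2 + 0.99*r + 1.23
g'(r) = 8.94*r + 0.99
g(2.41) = 29.58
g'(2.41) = 22.54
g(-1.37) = 8.26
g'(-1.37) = -11.26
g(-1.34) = 7.93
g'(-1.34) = -10.99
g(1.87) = 18.71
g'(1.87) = 17.71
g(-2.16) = 19.95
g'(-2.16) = -18.32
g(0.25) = 1.76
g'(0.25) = 3.22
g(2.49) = 31.41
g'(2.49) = 23.25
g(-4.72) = 96.14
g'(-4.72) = -41.21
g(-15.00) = 992.13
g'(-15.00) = -133.11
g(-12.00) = 633.03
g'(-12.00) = -106.29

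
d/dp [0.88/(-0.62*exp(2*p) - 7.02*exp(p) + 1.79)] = (1.0912*exp(p) + 6.1776)*exp(p)/(0.62*exp(2*p) + 7.02*exp(p) - 1.79)^2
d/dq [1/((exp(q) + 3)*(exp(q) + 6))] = (-2*exp(q) - 9)*exp(q)/(exp(4*q) + 18*exp(3*q) + 117*exp(2*q) + 324*exp(q) + 324)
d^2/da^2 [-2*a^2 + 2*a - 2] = -4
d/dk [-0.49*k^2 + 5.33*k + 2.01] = 5.33 - 0.98*k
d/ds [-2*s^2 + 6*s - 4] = 6 - 4*s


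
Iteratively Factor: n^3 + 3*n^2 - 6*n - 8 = (n - 2)*(n^2 + 5*n + 4) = (n - 2)*(n + 1)*(n + 4)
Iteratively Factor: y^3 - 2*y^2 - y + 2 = (y - 2)*(y^2 - 1) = (y - 2)*(y + 1)*(y - 1)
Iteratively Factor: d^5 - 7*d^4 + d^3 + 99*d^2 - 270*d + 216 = (d - 2)*(d^4 - 5*d^3 - 9*d^2 + 81*d - 108) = (d - 2)*(d + 4)*(d^3 - 9*d^2 + 27*d - 27) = (d - 3)*(d - 2)*(d + 4)*(d^2 - 6*d + 9) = (d - 3)^2*(d - 2)*(d + 4)*(d - 3)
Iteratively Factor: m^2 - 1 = (m - 1)*(m + 1)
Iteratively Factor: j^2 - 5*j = (j - 5)*(j)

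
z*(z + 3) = z^2 + 3*z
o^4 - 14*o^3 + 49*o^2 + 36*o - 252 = (o - 7)*(o - 6)*(o - 3)*(o + 2)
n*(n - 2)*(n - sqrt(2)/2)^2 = n^4 - 2*n^3 - sqrt(2)*n^3 + n^2/2 + 2*sqrt(2)*n^2 - n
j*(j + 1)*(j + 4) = j^3 + 5*j^2 + 4*j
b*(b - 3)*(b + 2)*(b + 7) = b^4 + 6*b^3 - 13*b^2 - 42*b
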